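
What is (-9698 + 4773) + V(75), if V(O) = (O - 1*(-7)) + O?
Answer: -4768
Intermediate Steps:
V(O) = 7 + 2*O (V(O) = (O + 7) + O = (7 + O) + O = 7 + 2*O)
(-9698 + 4773) + V(75) = (-9698 + 4773) + (7 + 2*75) = -4925 + (7 + 150) = -4925 + 157 = -4768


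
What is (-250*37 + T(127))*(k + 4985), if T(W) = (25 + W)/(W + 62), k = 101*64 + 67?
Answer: -20131096568/189 ≈ -1.0651e+8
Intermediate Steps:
k = 6531 (k = 6464 + 67 = 6531)
T(W) = (25 + W)/(62 + W)
(-250*37 + T(127))*(k + 4985) = (-250*37 + (25 + 127)/(62 + 127))*(6531 + 4985) = (-9250 + 152/189)*11516 = -1748098/189*11516 = -20131096568/189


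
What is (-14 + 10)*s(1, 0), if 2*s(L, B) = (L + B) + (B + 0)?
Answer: -2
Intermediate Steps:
s(L, B) = B + L/2 (s(L, B) = ((L + B) + (B + 0))/2 = ((B + L) + B)/2 = (L + 2*B)/2 = B + L/2)
(-14 + 10)*s(1, 0) = (-14 + 10)*(0 + (1/2)*1) = -4*(0 + 1/2) = -4*1/2 = -2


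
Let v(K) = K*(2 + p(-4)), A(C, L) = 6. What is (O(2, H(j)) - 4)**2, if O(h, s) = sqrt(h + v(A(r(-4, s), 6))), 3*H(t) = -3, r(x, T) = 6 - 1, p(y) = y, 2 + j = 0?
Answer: (4 - I*sqrt(10))**2 ≈ 6.0 - 25.298*I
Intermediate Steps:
j = -2 (j = -2 + 0 = -2)
r(x, T) = 5
H(t) = -1 (H(t) = (1/3)*(-3) = -1)
v(K) = -2*K (v(K) = K*(2 - 4) = K*(-2) = -2*K)
O(h, s) = sqrt(-12 + h) (O(h, s) = sqrt(h - 2*6) = sqrt(h - 12) = sqrt(-12 + h))
(O(2, H(j)) - 4)**2 = (sqrt(-12 + 2) - 4)**2 = (sqrt(-10) - 4)**2 = (I*sqrt(10) - 4)**2 = (-4 + I*sqrt(10))**2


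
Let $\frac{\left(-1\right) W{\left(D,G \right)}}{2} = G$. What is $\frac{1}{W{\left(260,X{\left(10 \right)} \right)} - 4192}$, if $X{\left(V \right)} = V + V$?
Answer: $- \frac{1}{4232} \approx -0.00023629$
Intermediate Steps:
$X{\left(V \right)} = 2 V$
$W{\left(D,G \right)} = - 2 G$
$\frac{1}{W{\left(260,X{\left(10 \right)} \right)} - 4192} = \frac{1}{- 2 \cdot 2 \cdot 10 - 4192} = \frac{1}{\left(-2\right) 20 - 4192} = \frac{1}{-40 - 4192} = \frac{1}{-4232} = - \frac{1}{4232}$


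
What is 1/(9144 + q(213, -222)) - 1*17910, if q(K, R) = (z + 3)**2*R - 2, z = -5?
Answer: -147829139/8254 ≈ -17910.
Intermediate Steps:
q(K, R) = -2 + 4*R (q(K, R) = (-5 + 3)**2*R - 2 = (-2)**2*R - 2 = 4*R - 2 = -2 + 4*R)
1/(9144 + q(213, -222)) - 1*17910 = 1/(9144 + (-2 + 4*(-222))) - 1*17910 = 1/(9144 + (-2 - 888)) - 17910 = 1/(9144 - 890) - 17910 = 1/8254 - 17910 = -147829139/8254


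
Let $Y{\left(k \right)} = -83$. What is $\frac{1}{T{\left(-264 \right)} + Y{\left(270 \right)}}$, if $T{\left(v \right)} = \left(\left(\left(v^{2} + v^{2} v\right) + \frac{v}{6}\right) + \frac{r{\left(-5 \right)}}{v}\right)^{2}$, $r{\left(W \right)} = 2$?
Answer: $\frac{17424}{5854329364858454833} \approx 2.9763 \cdot 10^{-15}$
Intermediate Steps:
$T{\left(v \right)} = \left(v^{2} + v^{3} + \frac{2}{v} + \frac{v}{6}\right)^{2}$ ($T{\left(v \right)} = \left(\left(\left(v^{2} + v^{2} v\right) + \frac{v}{6}\right) + \frac{2}{v}\right)^{2} = \left(\left(\left(v^{2} + v^{3}\right) + v \frac{1}{6}\right) + \frac{2}{v}\right)^{2} = \left(\left(\left(v^{2} + v^{3}\right) + \frac{v}{6}\right) + \frac{2}{v}\right)^{2} = \left(\left(v^{2} + v^{3} + \frac{v}{6}\right) + \frac{2}{v}\right)^{2} = \left(v^{2} + v^{3} + \frac{2}{v} + \frac{v}{6}\right)^{2}$)
$\frac{1}{T{\left(-264 \right)} + Y{\left(270 \right)}} = \frac{1}{\frac{\left(12 + \left(-264\right)^{2} + 6 \left(-264\right)^{3} + 6 \left(-264\right)^{4}\right)^{2}}{36 \cdot 69696} - 83} = \frac{1}{\frac{1}{36} \cdot \frac{1}{69696} \left(12 + 69696 + 6 \left(-18399744\right) + 6 \cdot 4857532416\right)^{2} - 83} = \frac{1}{\frac{1}{36} \cdot \frac{1}{69696} \left(12 + 69696 - 110398464 + 29145194496\right)^{2} - 83} = \frac{1}{\frac{1}{36} \cdot \frac{1}{69696} \cdot 29034865740^{2} - 83} = \frac{1}{\frac{1}{36} \cdot \frac{1}{69696} \cdot 843023428539825747600 - 83} = \frac{1}{\frac{5854329364859901025}{17424} - 83} = \frac{1}{\frac{5854329364858454833}{17424}} = \frac{17424}{5854329364858454833}$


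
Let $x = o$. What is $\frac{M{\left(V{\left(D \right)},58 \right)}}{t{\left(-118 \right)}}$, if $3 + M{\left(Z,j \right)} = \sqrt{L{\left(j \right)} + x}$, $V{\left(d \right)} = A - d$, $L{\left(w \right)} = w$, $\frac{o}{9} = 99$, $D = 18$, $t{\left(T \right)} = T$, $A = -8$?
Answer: $\frac{3}{118} - \frac{\sqrt{949}}{118} \approx -0.23564$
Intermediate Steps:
$o = 891$ ($o = 9 \cdot 99 = 891$)
$x = 891$
$V{\left(d \right)} = -8 - d$
$M{\left(Z,j \right)} = -3 + \sqrt{891 + j}$ ($M{\left(Z,j \right)} = -3 + \sqrt{j + 891} = -3 + \sqrt{891 + j}$)
$\frac{M{\left(V{\left(D \right)},58 \right)}}{t{\left(-118 \right)}} = \frac{-3 + \sqrt{891 + 58}}{-118} = \left(-3 + \sqrt{949}\right) \left(- \frac{1}{118}\right) = \frac{3}{118} - \frac{\sqrt{949}}{118}$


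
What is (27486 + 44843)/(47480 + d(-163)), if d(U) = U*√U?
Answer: 3434180920/2258681147 + 11789627*I*√163/2258681147 ≈ 1.5204 + 0.066641*I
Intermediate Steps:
d(U) = U^(3/2)
(27486 + 44843)/(47480 + d(-163)) = (27486 + 44843)/(47480 + (-163)^(3/2)) = 72329/(47480 - 163*I*√163)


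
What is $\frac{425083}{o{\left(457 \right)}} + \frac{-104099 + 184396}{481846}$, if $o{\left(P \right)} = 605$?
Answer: $\frac{204873122903}{291516830} \approx 702.78$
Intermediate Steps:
$\frac{425083}{o{\left(457 \right)}} + \frac{-104099 + 184396}{481846} = \frac{425083}{605} + \frac{-104099 + 184396}{481846} = 425083 \cdot \frac{1}{605} + 80297 \cdot \frac{1}{481846} = \frac{425083}{605} + \frac{80297}{481846} = \frac{204873122903}{291516830}$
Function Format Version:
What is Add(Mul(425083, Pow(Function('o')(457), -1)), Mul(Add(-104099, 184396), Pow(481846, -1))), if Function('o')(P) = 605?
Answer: Rational(204873122903, 291516830) ≈ 702.78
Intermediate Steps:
Add(Mul(425083, Pow(Function('o')(457), -1)), Mul(Add(-104099, 184396), Pow(481846, -1))) = Add(Mul(425083, Pow(605, -1)), Mul(Add(-104099, 184396), Pow(481846, -1))) = Add(Mul(425083, Rational(1, 605)), Mul(80297, Rational(1, 481846))) = Add(Rational(425083, 605), Rational(80297, 481846)) = Rational(204873122903, 291516830)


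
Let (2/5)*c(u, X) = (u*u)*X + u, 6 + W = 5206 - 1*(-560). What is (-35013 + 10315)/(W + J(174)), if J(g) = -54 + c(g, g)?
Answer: -24698/13176201 ≈ -0.0018744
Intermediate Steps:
W = 5760 (W = -6 + (5206 - 1*(-560)) = -6 + (5206 + 560) = -6 + 5766 = 5760)
c(u, X) = 5*u/2 + 5*X*u²/2 (c(u, X) = 5*((u*u)*X + u)/2 = 5*(u²*X + u)/2 = 5*(X*u² + u)/2 = 5*(u + X*u²)/2 = 5*u/2 + 5*X*u²/2)
J(g) = -54 + 5*g*(1 + g²)/2 (J(g) = -54 + 5*g*(1 + g*g)/2 = -54 + 5*g*(1 + g²)/2)
(-35013 + 10315)/(W + J(174)) = (-35013 + 10315)/(5760 + (-54 + (5/2)*174*(1 + 174²))) = -24698/(5760 + (-54 + (5/2)*174*(1 + 30276))) = -24698/(5760 + (-54 + (5/2)*174*30277)) = -24698/(5760 + (-54 + 13170495)) = -24698/(5760 + 13170441) = -24698/13176201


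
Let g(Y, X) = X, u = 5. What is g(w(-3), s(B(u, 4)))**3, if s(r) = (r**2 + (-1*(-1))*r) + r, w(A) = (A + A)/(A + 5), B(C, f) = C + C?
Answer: 1728000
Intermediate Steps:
B(C, f) = 2*C
w(A) = 2*A/(5 + A) (w(A) = (2*A)/(5 + A) = 2*A/(5 + A))
s(r) = r**2 + 2*r (s(r) = (r**2 + 1*r) + r = (r**2 + r) + r = (r + r**2) + r = r**2 + 2*r)
g(w(-3), s(B(u, 4)))**3 = ((2*5)*(2 + 2*5))**3 = (10*(2 + 10))**3 = (10*12)**3 = 120**3 = 1728000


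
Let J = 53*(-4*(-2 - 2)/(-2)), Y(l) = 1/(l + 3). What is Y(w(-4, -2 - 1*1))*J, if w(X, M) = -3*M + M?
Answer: -424/9 ≈ -47.111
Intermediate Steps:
w(X, M) = -2*M
Y(l) = 1/(3 + l)
J = -424 (J = 53*(-4*(-4)*(-½)) = 53*(16*(-½)) = 53*(-8) = -424)
Y(w(-4, -2 - 1*1))*J = -424/(3 - 2*(-2 - 1*1)) = -424/(3 - 2*(-2 - 1)) = -424/(3 - 2*(-3)) = -424/(3 + 6) = -424/9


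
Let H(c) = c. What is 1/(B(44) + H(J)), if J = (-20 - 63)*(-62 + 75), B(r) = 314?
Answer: -1/765 ≈ -0.0013072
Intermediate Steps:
J = -1079 (J = -83*13 = -1079)
1/(B(44) + H(J)) = 1/(314 - 1079) = 1/(-765) = -1/765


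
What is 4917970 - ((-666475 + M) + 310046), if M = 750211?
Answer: 4524188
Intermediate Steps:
4917970 - ((-666475 + M) + 310046) = 4917970 - ((-666475 + 750211) + 310046) = 4917970 - (83736 + 310046) = 4917970 - 1*393782 = 4917970 - 393782 = 4524188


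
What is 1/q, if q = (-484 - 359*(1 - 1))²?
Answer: 1/234256 ≈ 4.2688e-6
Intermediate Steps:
q = 234256 (q = (-484 - 359*0)² = (-484 + 0)² = (-484)² = 234256)
1/q = 1/234256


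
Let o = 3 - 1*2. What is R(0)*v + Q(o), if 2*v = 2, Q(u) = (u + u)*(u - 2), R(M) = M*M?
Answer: -2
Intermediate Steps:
R(M) = M²
o = 1 (o = 3 - 2 = 1)
Q(u) = 2*u*(-2 + u) (Q(u) = (2*u)*(-2 + u) = 2*u*(-2 + u))
v = 1 (v = (½)*2 = 1)
R(0)*v + Q(o) = 0²*1 + 2*1*(-2 + 1) = 0*1 + 2*1*(-1) = 0 - 2 = -2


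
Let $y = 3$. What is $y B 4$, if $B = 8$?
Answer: $96$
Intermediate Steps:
$y B 4 = 3 \cdot 8 \cdot 4 = 24 \cdot 4 = 96$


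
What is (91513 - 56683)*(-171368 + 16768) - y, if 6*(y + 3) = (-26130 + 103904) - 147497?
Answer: -10769412753/2 ≈ -5.3847e+9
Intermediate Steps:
y = -23247/2 (y = -3 + ((-26130 + 103904) - 147497)/6 = -3 + (77774 - 147497)/6 = -3 + (1/6)*(-69723) = -3 - 23241/2 = -23247/2 ≈ -11624.)
(91513 - 56683)*(-171368 + 16768) - y = (91513 - 56683)*(-171368 + 16768) - 1*(-23247/2) = 34830*(-154600) + 23247/2 = -5384718000 + 23247/2 = -10769412753/2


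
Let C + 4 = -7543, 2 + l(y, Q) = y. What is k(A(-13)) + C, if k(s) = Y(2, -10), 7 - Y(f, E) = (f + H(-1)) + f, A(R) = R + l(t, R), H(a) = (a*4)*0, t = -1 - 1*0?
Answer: -7544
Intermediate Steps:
t = -1 (t = -1 + 0 = -1)
H(a) = 0 (H(a) = (4*a)*0 = 0)
l(y, Q) = -2 + y
A(R) = -3 + R (A(R) = R + (-2 - 1) = R - 3 = -3 + R)
C = -7547 (C = -4 - 7543 = -7547)
Y(f, E) = 7 - 2*f (Y(f, E) = 7 - ((f + 0) + f) = 7 - (f + f) = 7 - 2*f)
k(s) = 3 (k(s) = 7 - 2*2 = 7 - 4 = 3)
k(A(-13)) + C = 3 - 7547 = -7544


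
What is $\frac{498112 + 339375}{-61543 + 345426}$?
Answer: $\frac{837487}{283883} \approx 2.9501$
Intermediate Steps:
$\frac{498112 + 339375}{-61543 + 345426} = \frac{837487}{283883}$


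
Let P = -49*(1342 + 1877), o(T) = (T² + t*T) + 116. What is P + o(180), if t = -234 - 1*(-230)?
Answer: -125935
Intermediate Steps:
t = -4 (t = -234 + 230 = -4)
o(T) = 116 + T² - 4*T (o(T) = (T² - 4*T) + 116 = 116 + T² - 4*T)
P = -157731 (P = -49*3219 = -157731)
P + o(180) = -157731 + (116 + 180² - 4*180) = -157731 + (116 + 32400 - 720) = -157731 + 31796 = -125935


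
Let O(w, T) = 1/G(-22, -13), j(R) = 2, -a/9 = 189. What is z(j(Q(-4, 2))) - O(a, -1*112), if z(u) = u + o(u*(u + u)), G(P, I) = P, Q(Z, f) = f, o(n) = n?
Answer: 221/22 ≈ 10.045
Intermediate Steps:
a = -1701 (a = -9*189 = -1701)
z(u) = u + 2*u**2 (z(u) = u + u*(u + u) = u + u*(2*u) = u + 2*u**2)
O(w, T) = -1/22 (O(w, T) = 1/(-22) = -1/22)
z(j(Q(-4, 2))) - O(a, -1*112) = 2*(1 + 2*2) - 1*(-1/22) = 2*(1 + 4) + 1/22 = 2*5 + 1/22 = 10 + 1/22 = 221/22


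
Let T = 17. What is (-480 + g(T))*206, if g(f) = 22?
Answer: -94348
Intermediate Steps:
(-480 + g(T))*206 = (-480 + 22)*206 = -458*206 = -94348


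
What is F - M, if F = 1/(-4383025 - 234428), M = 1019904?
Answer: -4709358784513/4617453 ≈ -1.0199e+6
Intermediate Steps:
F = -1/4617453 (F = 1/(-4617453) = -1/4617453 ≈ -2.1657e-7)
F - M = -1/4617453 - 1*1019904 = -1/4617453 - 1019904 = -4709358784513/4617453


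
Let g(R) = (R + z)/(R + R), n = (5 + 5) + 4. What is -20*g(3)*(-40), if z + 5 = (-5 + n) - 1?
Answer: 800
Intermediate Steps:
n = 14 (n = 10 + 4 = 14)
z = 3 (z = -5 + ((-5 + 14) - 1) = -5 + (9 - 1) = -5 + 8 = 3)
g(R) = (3 + R)/(2*R) (g(R) = (R + 3)/(R + R) = (3 + R)/((2*R)) = (3 + R)*(1/(2*R)) = (3 + R)/(2*R))
-20*g(3)*(-40) = -10*(3 + 3)/3*(-40) = -10*6/3*(-40) = -20*1*(-40) = -20*(-40) = 800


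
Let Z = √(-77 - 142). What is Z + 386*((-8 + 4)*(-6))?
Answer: 9264 + I*√219 ≈ 9264.0 + 14.799*I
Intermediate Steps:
Z = I*√219 (Z = √(-219) = I*√219 ≈ 14.799*I)
Z + 386*((-8 + 4)*(-6)) = I*√219 + 386*((-8 + 4)*(-6)) = I*√219 + 386*(-4*(-6)) = I*√219 + 386*24 = I*√219 + 9264 = 9264 + I*√219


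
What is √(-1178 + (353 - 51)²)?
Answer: √90026 ≈ 300.04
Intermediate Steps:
√(-1178 + (353 - 51)²) = √(-1178 + 302²) = √(-1178 + 91204) = √90026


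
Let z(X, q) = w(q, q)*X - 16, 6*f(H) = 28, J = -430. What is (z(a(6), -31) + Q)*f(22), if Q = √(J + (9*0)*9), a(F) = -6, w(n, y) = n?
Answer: 2380/3 + 14*I*√430/3 ≈ 793.33 + 96.77*I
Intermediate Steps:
f(H) = 14/3 (f(H) = (⅙)*28 = 14/3)
z(X, q) = -16 + X*q (z(X, q) = q*X - 16 = X*q - 16 = -16 + X*q)
Q = I*√430 (Q = √(-430 + (9*0)*9) = √(-430 + 0*9) = √(-430 + 0) = √(-430) = I*√430 ≈ 20.736*I)
(z(a(6), -31) + Q)*f(22) = ((-16 - 6*(-31)) + I*√430)*(14/3) = ((-16 + 186) + I*√430)*(14/3) = (170 + I*√430)*(14/3) = 2380/3 + 14*I*√430/3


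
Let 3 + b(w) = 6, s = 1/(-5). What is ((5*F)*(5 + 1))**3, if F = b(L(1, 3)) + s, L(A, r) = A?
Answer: 592704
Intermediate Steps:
s = -1/5 ≈ -0.20000
b(w) = 3 (b(w) = -3 + 6 = 3)
F = 14/5 (F = 3 - 1/5 = 14/5 ≈ 2.8000)
((5*F)*(5 + 1))**3 = ((5*(14/5))*(5 + 1))**3 = (14*6)**3 = 84**3 = 592704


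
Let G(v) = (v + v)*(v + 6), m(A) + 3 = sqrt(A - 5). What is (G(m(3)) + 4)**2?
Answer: 324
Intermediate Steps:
m(A) = -3 + sqrt(-5 + A) (m(A) = -3 + sqrt(A - 5) = -3 + sqrt(-5 + A))
G(v) = 2*v*(6 + v) (G(v) = (2*v)*(6 + v) = 2*v*(6 + v))
(G(m(3)) + 4)**2 = (2*(-3 + sqrt(-5 + 3))*(6 + (-3 + sqrt(-5 + 3))) + 4)**2 = (2*(-3 + sqrt(-2))*(6 + (-3 + sqrt(-2))) + 4)**2 = (2*(-3 + I*sqrt(2))*(6 + (-3 + I*sqrt(2))) + 4)**2 = (2*(-3 + I*sqrt(2))*(3 + I*sqrt(2)) + 4)**2 = (4 + 2*(-3 + I*sqrt(2))*(3 + I*sqrt(2)))**2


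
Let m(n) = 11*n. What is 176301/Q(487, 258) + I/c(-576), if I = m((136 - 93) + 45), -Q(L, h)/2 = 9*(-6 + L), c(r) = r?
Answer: -763405/34632 ≈ -22.043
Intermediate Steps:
Q(L, h) = 108 - 18*L (Q(L, h) = -18*(-6 + L) = -2*(-54 + 9*L) = 108 - 18*L)
I = 968 (I = 11*((136 - 93) + 45) = 11*(43 + 45) = 11*88 = 968)
176301/Q(487, 258) + I/c(-576) = 176301/(108 - 18*487) + 968/(-576) = 176301/(108 - 8766) + 968*(-1/576) = 176301/(-8658) - 121/72 = 176301*(-1/8658) - 121/72 = -19589/962 - 121/72 = -763405/34632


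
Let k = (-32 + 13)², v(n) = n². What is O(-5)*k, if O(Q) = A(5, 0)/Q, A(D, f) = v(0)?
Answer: 0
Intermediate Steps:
A(D, f) = 0 (A(D, f) = 0² = 0)
k = 361 (k = (-19)² = 361)
O(Q) = 0 (O(Q) = 0/Q = 0)
O(-5)*k = 0*361 = 0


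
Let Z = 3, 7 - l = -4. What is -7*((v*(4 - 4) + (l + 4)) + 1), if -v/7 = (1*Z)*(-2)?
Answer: -112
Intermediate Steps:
l = 11 (l = 7 - 1*(-4) = 7 + 4 = 11)
v = 42 (v = -7*1*3*(-2) = -21*(-2) = -7*(-6) = 42)
-7*((v*(4 - 4) + (l + 4)) + 1) = -7*((42*(4 - 4) + (11 + 4)) + 1) = -7*((42*0 + 15) + 1) = -7*((0 + 15) + 1) = -7*(15 + 1) = -7*16 = -112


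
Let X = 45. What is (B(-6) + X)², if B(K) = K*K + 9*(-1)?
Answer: 5184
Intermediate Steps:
B(K) = -9 + K² (B(K) = K² - 9 = -9 + K²)
(B(-6) + X)² = ((-9 + (-6)²) + 45)² = ((-9 + 36) + 45)² = (27 + 45)² = 72² = 5184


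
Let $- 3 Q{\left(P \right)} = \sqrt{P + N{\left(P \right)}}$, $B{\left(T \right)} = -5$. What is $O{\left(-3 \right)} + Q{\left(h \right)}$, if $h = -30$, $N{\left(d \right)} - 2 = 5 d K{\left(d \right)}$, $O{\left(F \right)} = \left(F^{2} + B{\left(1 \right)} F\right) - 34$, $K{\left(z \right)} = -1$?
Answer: $-10 - \frac{\sqrt{122}}{3} \approx -13.682$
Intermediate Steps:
$O{\left(F \right)} = -34 + F^{2} - 5 F$ ($O{\left(F \right)} = \left(F^{2} - 5 F\right) - 34 = -34 + F^{2} - 5 F$)
$N{\left(d \right)} = 2 - 5 d$ ($N{\left(d \right)} = 2 + 5 d \left(-1\right) = 2 - 5 d$)
$Q{\left(P \right)} = - \frac{\sqrt{2 - 4 P}}{3}$ ($Q{\left(P \right)} = - \frac{\sqrt{P - \left(-2 + 5 P\right)}}{3} = - \frac{\sqrt{2 - 4 P}}{3}$)
$O{\left(-3 \right)} + Q{\left(h \right)} = \left(-34 + \left(-3\right)^{2} - -15\right) - \frac{\sqrt{2 - -120}}{3} = \left(-34 + 9 + 15\right) - \frac{\sqrt{2 + 120}}{3} = -10 - \frac{\sqrt{122}}{3}$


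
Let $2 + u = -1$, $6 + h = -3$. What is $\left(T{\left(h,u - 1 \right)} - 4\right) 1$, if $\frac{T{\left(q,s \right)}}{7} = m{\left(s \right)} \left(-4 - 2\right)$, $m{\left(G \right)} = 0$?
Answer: $-4$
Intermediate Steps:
$h = -9$ ($h = -6 - 3 = -9$)
$u = -3$ ($u = -2 - 1 = -3$)
$T{\left(q,s \right)} = 0$ ($T{\left(q,s \right)} = 7 \cdot 0 \left(-4 - 2\right) = 7 \cdot 0 \left(-6\right) = 7 \cdot 0 = 0$)
$\left(T{\left(h,u - 1 \right)} - 4\right) 1 = \left(0 - 4\right) 1 = \left(-4\right) 1 = -4$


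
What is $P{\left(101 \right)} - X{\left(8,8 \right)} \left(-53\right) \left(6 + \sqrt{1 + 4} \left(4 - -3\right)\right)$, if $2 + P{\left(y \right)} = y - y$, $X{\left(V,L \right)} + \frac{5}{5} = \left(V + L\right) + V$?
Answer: $7312 + 8533 \sqrt{5} \approx 26392.0$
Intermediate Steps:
$X{\left(V,L \right)} = -1 + L + 2 V$ ($X{\left(V,L \right)} = -1 + \left(\left(V + L\right) + V\right) = -1 + \left(\left(L + V\right) + V\right) = -1 + \left(L + 2 V\right) = -1 + L + 2 V$)
$P{\left(y \right)} = -2$ ($P{\left(y \right)} = -2 + \left(y - y\right) = -2 + 0 = -2$)
$P{\left(101 \right)} - X{\left(8,8 \right)} \left(-53\right) \left(6 + \sqrt{1 + 4} \left(4 - -3\right)\right) = -2 - \left(-1 + 8 + 2 \cdot 8\right) \left(-53\right) \left(6 + \sqrt{1 + 4} \left(4 - -3\right)\right) = -2 - \left(-1 + 8 + 16\right) \left(-53\right) \left(6 + \sqrt{5} \left(4 + 3\right)\right) = -2 - 23 \left(-53\right) \left(6 + \sqrt{5} \cdot 7\right) = -2 - - 1219 \left(6 + 7 \sqrt{5}\right) = -2 - \left(-7314 - 8533 \sqrt{5}\right) = -2 + \left(7314 + 8533 \sqrt{5}\right) = 7312 + 8533 \sqrt{5}$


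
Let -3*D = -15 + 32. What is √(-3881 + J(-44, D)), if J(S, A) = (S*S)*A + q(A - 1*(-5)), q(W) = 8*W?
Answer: I*√14857 ≈ 121.89*I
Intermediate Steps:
D = -17/3 (D = -(-15 + 32)/3 = -⅓*17 = -17/3 ≈ -5.6667)
J(S, A) = 40 + 8*A + A*S² (J(S, A) = (S*S)*A + 8*(A - 1*(-5)) = S²*A + 8*(A + 5) = A*S² + 8*(5 + A) = A*S² + (40 + 8*A) = 40 + 8*A + A*S²)
√(-3881 + J(-44, D)) = √(-3881 + (40 + 8*(-17/3) - 17/3*(-44)²)) = √(-3881 + (40 - 136/3 - 17/3*1936)) = √(-3881 + (40 - 136/3 - 32912/3)) = √(-3881 - 10976) = √(-14857) = I*√14857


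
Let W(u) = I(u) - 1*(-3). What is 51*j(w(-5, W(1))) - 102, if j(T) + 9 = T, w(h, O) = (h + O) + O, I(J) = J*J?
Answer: -408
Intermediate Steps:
I(J) = J²
W(u) = 3 + u² (W(u) = u² - 1*(-3) = u² + 3 = 3 + u²)
w(h, O) = h + 2*O (w(h, O) = (O + h) + O = h + 2*O)
j(T) = -9 + T
51*j(w(-5, W(1))) - 102 = 51*(-9 + (-5 + 2*(3 + 1²))) - 102 = 51*(-9 + (-5 + 2*(3 + 1))) - 102 = 51*(-9 + (-5 + 2*4)) - 102 = 51*(-9 + (-5 + 8)) - 102 = 51*(-9 + 3) - 102 = 51*(-6) - 102 = -306 - 102 = -408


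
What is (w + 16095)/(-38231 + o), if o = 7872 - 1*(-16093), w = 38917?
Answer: -27506/7133 ≈ -3.8562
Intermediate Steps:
o = 23965 (o = 7872 + 16093 = 23965)
(w + 16095)/(-38231 + o) = (38917 + 16095)/(-38231 + 23965) = 55012/(-14266) = 55012*(-1/14266) = -27506/7133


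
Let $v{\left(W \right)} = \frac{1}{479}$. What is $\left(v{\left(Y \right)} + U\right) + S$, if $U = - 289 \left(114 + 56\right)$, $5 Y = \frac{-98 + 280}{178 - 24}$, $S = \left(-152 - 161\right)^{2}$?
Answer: $\frac{23393882}{479} \approx 48839.0$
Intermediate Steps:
$S = 97969$ ($S = \left(-313\right)^{2} = 97969$)
$Y = \frac{13}{55}$ ($Y = \frac{\left(-98 + 280\right) \frac{1}{178 - 24}}{5} = \frac{182 \cdot \frac{1}{154}}{5} = \frac{1}{5} \cdot \frac{13}{11} = \frac{13}{55} \approx 0.23636$)
$U = -49130$ ($U = \left(-289\right) 170 = -49130$)
$v{\left(W \right)} = \frac{1}{479}$
$\left(v{\left(Y \right)} + U\right) + S = \left(\frac{1}{479} - 49130\right) + 97969 = - \frac{23533269}{479} + 97969 = \frac{23393882}{479}$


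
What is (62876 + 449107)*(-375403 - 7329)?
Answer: -195952277556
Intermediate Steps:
(62876 + 449107)*(-375403 - 7329) = 511983*(-382732) = -195952277556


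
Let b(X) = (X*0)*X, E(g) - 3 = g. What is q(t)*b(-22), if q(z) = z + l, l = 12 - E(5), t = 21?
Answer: 0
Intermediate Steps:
E(g) = 3 + g
l = 4 (l = 12 - (3 + 5) = 12 - 1*8 = 12 - 8 = 4)
b(X) = 0 (b(X) = 0*X = 0)
q(z) = 4 + z (q(z) = z + 4 = 4 + z)
q(t)*b(-22) = (4 + 21)*0 = 25*0 = 0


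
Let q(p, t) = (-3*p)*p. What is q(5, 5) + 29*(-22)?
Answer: -713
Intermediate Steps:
q(p, t) = -3*p²
q(5, 5) + 29*(-22) = -3*5² + 29*(-22) = -3*25 - 638 = -75 - 638 = -713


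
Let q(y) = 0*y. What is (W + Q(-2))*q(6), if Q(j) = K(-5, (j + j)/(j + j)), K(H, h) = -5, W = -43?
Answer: 0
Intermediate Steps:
q(y) = 0
Q(j) = -5
(W + Q(-2))*q(6) = (-43 - 5)*0 = -48*0 = 0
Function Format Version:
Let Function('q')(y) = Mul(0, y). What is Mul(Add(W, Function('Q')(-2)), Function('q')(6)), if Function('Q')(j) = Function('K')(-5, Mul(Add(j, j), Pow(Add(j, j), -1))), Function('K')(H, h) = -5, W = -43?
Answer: 0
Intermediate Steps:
Function('q')(y) = 0
Function('Q')(j) = -5
Mul(Add(W, Function('Q')(-2)), Function('q')(6)) = Mul(Add(-43, -5), 0) = Mul(-48, 0) = 0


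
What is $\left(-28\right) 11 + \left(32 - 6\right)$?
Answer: $-282$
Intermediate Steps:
$\left(-28\right) 11 + \left(32 - 6\right) = -308 + \left(32 - 6\right) = -308 + 26 = -282$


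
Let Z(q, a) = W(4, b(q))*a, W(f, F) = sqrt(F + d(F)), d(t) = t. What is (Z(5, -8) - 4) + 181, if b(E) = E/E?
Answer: 177 - 8*sqrt(2) ≈ 165.69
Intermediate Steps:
b(E) = 1
W(f, F) = sqrt(2)*sqrt(F) (W(f, F) = sqrt(F + F) = sqrt(2*F) = sqrt(2)*sqrt(F))
Z(q, a) = a*sqrt(2) (Z(q, a) = (sqrt(2)*sqrt(1))*a = (sqrt(2)*1)*a = sqrt(2)*a = a*sqrt(2))
(Z(5, -8) - 4) + 181 = (-8*sqrt(2) - 4) + 181 = (-4 - 8*sqrt(2)) + 181 = 177 - 8*sqrt(2)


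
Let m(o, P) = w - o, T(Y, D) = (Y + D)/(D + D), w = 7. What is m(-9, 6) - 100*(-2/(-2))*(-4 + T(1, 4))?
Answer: 707/2 ≈ 353.50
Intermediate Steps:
T(Y, D) = (D + Y)/(2*D) (T(Y, D) = (D + Y)/((2*D)) = (D + Y)*(1/(2*D)) = (D + Y)/(2*D))
m(o, P) = 7 - o
m(-9, 6) - 100*(-2/(-2))*(-4 + T(1, 4)) = (7 - 1*(-9)) - 100*(-2/(-2))*(-4 + (1/2)*(4 + 1)/4) = (7 + 9) - 100*(-2*(-1/2))*(-4 + (1/2)*(1/4)*5) = 16 - 100*(-4 + 5/8) = 16 - 100*(-27)/8 = 16 - 100*(-27/8) = 16 + 675/2 = 707/2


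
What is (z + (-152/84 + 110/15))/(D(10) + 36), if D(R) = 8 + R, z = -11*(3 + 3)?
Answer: -635/567 ≈ -1.1199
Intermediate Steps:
z = -66 (z = -11*6 = -66)
(z + (-152/84 + 110/15))/(D(10) + 36) = (-66 + (-152/84 + 110/15))/((8 + 10) + 36) = (-66 + (-152*1/84 + 110*(1/15)))/(18 + 36) = (-66 + (-38/21 + 22/3))/54 = (-66 + 116/21)*(1/54) = -1270/21*1/54 = -635/567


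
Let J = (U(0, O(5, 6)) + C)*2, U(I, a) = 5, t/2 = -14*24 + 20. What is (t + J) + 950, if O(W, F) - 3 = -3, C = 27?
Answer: 382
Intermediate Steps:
O(W, F) = 0 (O(W, F) = 3 - 3 = 0)
t = -632 (t = 2*(-14*24 + 20) = 2*(-336 + 20) = 2*(-316) = -632)
J = 64 (J = (5 + 27)*2 = 32*2 = 64)
(t + J) + 950 = (-632 + 64) + 950 = -568 + 950 = 382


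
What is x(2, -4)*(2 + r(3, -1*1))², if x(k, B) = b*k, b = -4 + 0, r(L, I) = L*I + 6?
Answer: -200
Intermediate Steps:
r(L, I) = 6 + I*L (r(L, I) = I*L + 6 = 6 + I*L)
b = -4
x(k, B) = -4*k
x(2, -4)*(2 + r(3, -1*1))² = (-4*2)*(2 + (6 - 1*1*3))² = -8*(2 + (6 - 1*3))² = -8*(2 + (6 - 3))² = -8*(2 + 3)² = -8*5² = -8*25 = -200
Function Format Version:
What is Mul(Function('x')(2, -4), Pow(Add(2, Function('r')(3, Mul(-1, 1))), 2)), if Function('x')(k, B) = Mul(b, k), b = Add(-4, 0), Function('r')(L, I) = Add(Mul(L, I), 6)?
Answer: -200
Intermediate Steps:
Function('r')(L, I) = Add(6, Mul(I, L)) (Function('r')(L, I) = Add(Mul(I, L), 6) = Add(6, Mul(I, L)))
b = -4
Function('x')(k, B) = Mul(-4, k)
Mul(Function('x')(2, -4), Pow(Add(2, Function('r')(3, Mul(-1, 1))), 2)) = Mul(Mul(-4, 2), Pow(Add(2, Add(6, Mul(Mul(-1, 1), 3))), 2)) = Mul(-8, Pow(Add(2, Add(6, Mul(-1, 3))), 2)) = Mul(-8, Pow(Add(2, Add(6, -3)), 2)) = Mul(-8, Pow(Add(2, 3), 2)) = Mul(-8, Pow(5, 2)) = Mul(-8, 25) = -200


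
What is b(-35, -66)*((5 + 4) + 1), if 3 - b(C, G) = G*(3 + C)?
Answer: -21090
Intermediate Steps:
b(C, G) = 3 - G*(3 + C)
b(-35, -66)*((5 + 4) + 1) = (3 - 3*(-66) - 1*(-35)*(-66))*((5 + 4) + 1) = (3 + 198 - 2310)*(9 + 1) = -2109*10 = -21090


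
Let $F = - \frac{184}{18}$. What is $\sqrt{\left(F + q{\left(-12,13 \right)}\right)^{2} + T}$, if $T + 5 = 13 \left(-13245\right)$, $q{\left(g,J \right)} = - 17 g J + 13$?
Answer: $\frac{\sqrt{556928059}}{9} \approx 2622.1$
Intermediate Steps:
$F = - \frac{92}{9}$ ($F = \left(-184\right) \frac{1}{18} = - \frac{92}{9} \approx -10.222$)
$q{\left(g,J \right)} = 13 - 17 J g$ ($q{\left(g,J \right)} = - 17 J g + 13 = 13 - 17 J g$)
$T = -172190$ ($T = -5 + 13 \left(-13245\right) = -5 - 172185 = -172190$)
$\sqrt{\left(F + q{\left(-12,13 \right)}\right)^{2} + T} = \sqrt{\left(- \frac{92}{9} - \left(-13 + 221 \left(-12\right)\right)\right)^{2} - 172190} = \sqrt{\left(- \frac{92}{9} + \left(13 + 2652\right)\right)^{2} - 172190} = \sqrt{\left(- \frac{92}{9} + 2665\right)^{2} - 172190} = \sqrt{\left(\frac{23893}{9}\right)^{2} - 172190} = \sqrt{\frac{570875449}{81} - 172190} = \sqrt{\frac{556928059}{81}} = \frac{\sqrt{556928059}}{9}$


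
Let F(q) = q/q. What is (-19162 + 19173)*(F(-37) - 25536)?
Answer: -280885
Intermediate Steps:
F(q) = 1
(-19162 + 19173)*(F(-37) - 25536) = (-19162 + 19173)*(1 - 25536) = 11*(-25535) = -280885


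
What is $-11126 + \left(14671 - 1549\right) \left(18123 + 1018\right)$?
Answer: $251157076$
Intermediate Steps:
$-11126 + \left(14671 - 1549\right) \left(18123 + 1018\right) = -11126 + 13122 \cdot 19141 = -11126 + 251168202 = 251157076$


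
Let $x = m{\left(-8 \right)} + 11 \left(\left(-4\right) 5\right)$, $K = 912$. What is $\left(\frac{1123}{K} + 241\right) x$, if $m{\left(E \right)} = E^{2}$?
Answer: $- \frac{2871895}{76} \approx -37788.0$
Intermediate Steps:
$x = -156$ ($x = \left(-8\right)^{2} + 11 \left(\left(-4\right) 5\right) = 64 + 11 \left(-20\right) = 64 - 220 = -156$)
$\left(\frac{1123}{K} + 241\right) x = \left(\frac{1123}{912} + 241\right) \left(-156\right) = \frac{220915}{912} \left(-156\right) = - \frac{2871895}{76}$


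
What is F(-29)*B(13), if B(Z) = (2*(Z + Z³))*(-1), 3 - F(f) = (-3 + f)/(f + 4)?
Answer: -38012/5 ≈ -7602.4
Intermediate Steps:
F(f) = 3 - (-3 + f)/(4 + f) (F(f) = 3 - (-3 + f)/(f + 4) = 3 - (-3 + f)/(4 + f))
B(Z) = -2*Z - 2*Z³ (B(Z) = (2*Z + 2*Z³)*(-1) = -2*Z - 2*Z³)
F(-29)*B(13) = ((15 + 2*(-29))/(4 - 29))*(-2*13*(1 + 13²)) = ((15 - 58)/(-25))*(-2*13*(1 + 169)) = (-1/25*(-43))*(-2*13*170) = (43/25)*(-4420) = -38012/5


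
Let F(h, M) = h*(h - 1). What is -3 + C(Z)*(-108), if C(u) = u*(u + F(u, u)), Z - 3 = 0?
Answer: -2919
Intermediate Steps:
Z = 3 (Z = 3 + 0 = 3)
F(h, M) = h*(-1 + h)
C(u) = u*(u + u*(-1 + u))
-3 + C(Z)*(-108) = -3 + 3³*(-108) = -3 + 27*(-108) = -3 - 2916 = -2919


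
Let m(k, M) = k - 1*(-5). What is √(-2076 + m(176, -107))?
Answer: I*√1895 ≈ 43.532*I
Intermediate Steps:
m(k, M) = 5 + k (m(k, M) = k + 5 = 5 + k)
√(-2076 + m(176, -107)) = √(-2076 + (5 + 176)) = √(-2076 + 181) = √(-1895) = I*√1895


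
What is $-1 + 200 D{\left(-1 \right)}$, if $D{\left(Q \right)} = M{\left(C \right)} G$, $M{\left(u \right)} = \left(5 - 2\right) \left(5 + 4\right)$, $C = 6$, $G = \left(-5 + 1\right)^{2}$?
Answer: $86399$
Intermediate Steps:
$G = 16$ ($G = \left(-4\right)^{2} = 16$)
$M{\left(u \right)} = 27$ ($M{\left(u \right)} = 3 \cdot 9 = 27$)
$D{\left(Q \right)} = 432$ ($D{\left(Q \right)} = 27 \cdot 16 = 432$)
$-1 + 200 D{\left(-1 \right)} = -1 + 200 \cdot 432 = -1 + 86400 = 86399$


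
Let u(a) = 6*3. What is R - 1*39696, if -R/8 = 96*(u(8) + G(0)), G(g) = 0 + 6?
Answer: -58128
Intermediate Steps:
G(g) = 6
u(a) = 18
R = -18432 (R = -768*(18 + 6) = -768*24 = -8*2304 = -18432)
R - 1*39696 = -18432 - 1*39696 = -18432 - 39696 = -58128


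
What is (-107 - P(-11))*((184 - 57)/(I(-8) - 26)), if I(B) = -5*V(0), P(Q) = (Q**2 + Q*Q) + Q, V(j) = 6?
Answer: 21463/28 ≈ 766.54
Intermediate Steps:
P(Q) = Q + 2*Q**2 (P(Q) = (Q**2 + Q**2) + Q = 2*Q**2 + Q = Q + 2*Q**2)
I(B) = -30 (I(B) = -5*6 = -30)
(-107 - P(-11))*((184 - 57)/(I(-8) - 26)) = (-107 - (-11)*(1 + 2*(-11)))*((184 - 57)/(-30 - 26)) = (-107 - (-11)*(1 - 22))*(127/(-56)) = (-107 - (-11)*(-21))*(127*(-1/56)) = (-107 - 1*231)*(-127/56) = (-107 - 231)*(-127/56) = -338*(-127/56) = 21463/28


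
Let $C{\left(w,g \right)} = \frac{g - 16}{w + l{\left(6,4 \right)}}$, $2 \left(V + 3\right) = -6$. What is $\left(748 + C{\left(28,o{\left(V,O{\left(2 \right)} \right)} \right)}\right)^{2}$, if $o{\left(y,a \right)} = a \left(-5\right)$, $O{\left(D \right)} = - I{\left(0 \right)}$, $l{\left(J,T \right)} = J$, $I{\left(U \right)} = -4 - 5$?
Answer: $\frac{643687641}{1156} \approx 5.5682 \cdot 10^{5}$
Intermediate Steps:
$I{\left(U \right)} = -9$ ($I{\left(U \right)} = -4 - 5 = -9$)
$V = -6$ ($V = -3 + \frac{1}{2} \left(-6\right) = -3 - 3 = -6$)
$O{\left(D \right)} = 9$ ($O{\left(D \right)} = \left(-1\right) \left(-9\right) = 9$)
$o{\left(y,a \right)} = - 5 a$
$C{\left(w,g \right)} = \frac{-16 + g}{6 + w}$ ($C{\left(w,g \right)} = \frac{g - 16}{w + 6} = \frac{-16 + g}{6 + w}$)
$\left(748 + C{\left(28,o{\left(V,O{\left(2 \right)} \right)} \right)}\right)^{2} = \left(748 + \frac{-16 - 45}{6 + 28}\right)^{2} = \left(748 + \frac{-16 - 45}{34}\right)^{2} = \left(748 + \frac{1}{34} \left(-61\right)\right)^{2} = \left(748 - \frac{61}{34}\right)^{2} = \left(\frac{25371}{34}\right)^{2} = \frac{643687641}{1156}$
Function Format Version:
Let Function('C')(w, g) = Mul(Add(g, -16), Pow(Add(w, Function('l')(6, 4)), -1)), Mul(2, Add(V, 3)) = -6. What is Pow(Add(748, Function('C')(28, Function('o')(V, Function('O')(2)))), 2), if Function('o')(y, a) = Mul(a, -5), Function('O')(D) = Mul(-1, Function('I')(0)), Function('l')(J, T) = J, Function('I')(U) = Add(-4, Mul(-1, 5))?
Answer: Rational(643687641, 1156) ≈ 5.5682e+5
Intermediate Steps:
Function('I')(U) = -9 (Function('I')(U) = Add(-4, -5) = -9)
V = -6 (V = Add(-3, Mul(Rational(1, 2), -6)) = Add(-3, -3) = -6)
Function('O')(D) = 9 (Function('O')(D) = Mul(-1, -9) = 9)
Function('o')(y, a) = Mul(-5, a)
Function('C')(w, g) = Mul(Pow(Add(6, w), -1), Add(-16, g)) (Function('C')(w, g) = Mul(Add(g, -16), Pow(Add(w, 6), -1)) = Mul(Add(-16, g), Pow(Add(6, w), -1)) = Mul(Pow(Add(6, w), -1), Add(-16, g)))
Pow(Add(748, Function('C')(28, Function('o')(V, Function('O')(2)))), 2) = Pow(Add(748, Mul(Pow(Add(6, 28), -1), Add(-16, Mul(-5, 9)))), 2) = Pow(Add(748, Mul(Pow(34, -1), Add(-16, -45))), 2) = Pow(Add(748, Mul(Rational(1, 34), -61)), 2) = Pow(Add(748, Rational(-61, 34)), 2) = Pow(Rational(25371, 34), 2) = Rational(643687641, 1156)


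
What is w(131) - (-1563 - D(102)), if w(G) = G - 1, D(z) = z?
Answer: 1795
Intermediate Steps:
w(G) = -1 + G
w(131) - (-1563 - D(102)) = (-1 + 131) - (-1563 - 1*102) = 130 - (-1563 - 102) = 130 - 1*(-1665) = 130 + 1665 = 1795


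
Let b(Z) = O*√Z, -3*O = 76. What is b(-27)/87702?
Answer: -38*I*√3/43851 ≈ -0.0015009*I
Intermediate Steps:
O = -76/3 (O = -⅓*76 = -76/3 ≈ -25.333)
b(Z) = -76*√Z/3
b(-27)/87702 = -76*I*√3/87702 = -76*I*√3*(1/87702) = -38*I*√3/43851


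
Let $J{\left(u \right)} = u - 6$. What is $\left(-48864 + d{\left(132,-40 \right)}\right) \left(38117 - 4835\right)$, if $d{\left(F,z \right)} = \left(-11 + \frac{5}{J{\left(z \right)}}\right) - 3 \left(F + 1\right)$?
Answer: $- \frac{37718640369}{23} \approx -1.6399 \cdot 10^{9}$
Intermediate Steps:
$J{\left(u \right)} = -6 + u$ ($J{\left(u \right)} = u - 6 = -6 + u$)
$d{\left(F,z \right)} = -14 - 3 F + \frac{5}{-6 + z}$ ($d{\left(F,z \right)} = \left(-11 + \frac{5}{-6 + z}\right) - 3 \left(F + 1\right) = \left(-11 + \frac{5}{-6 + z}\right) - 3 \left(1 + F\right) = \left(-11 + \frac{5}{-6 + z}\right) - \left(3 + 3 F\right) = -14 - 3 F + \frac{5}{-6 + z}$)
$\left(-48864 + d{\left(132,-40 \right)}\right) \left(38117 - 4835\right) = \left(-48864 + \frac{5 - \left(-6 - 40\right) \left(14 + 3 \cdot 132\right)}{-6 - 40}\right) \left(38117 - 4835\right) = \left(-48864 + \frac{5 - - 46 \left(14 + 396\right)}{-46}\right) 33282 = \left(-48864 - \frac{5 - \left(-46\right) 410}{46}\right) 33282 = \left(-48864 - \frac{5 + 18860}{46}\right) 33282 = \left(-48864 - \frac{18865}{46}\right) 33282 = \left(- \frac{2266609}{46}\right) 33282 = - \frac{37718640369}{23}$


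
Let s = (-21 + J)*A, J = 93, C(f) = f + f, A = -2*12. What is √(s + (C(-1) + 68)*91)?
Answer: √4278 ≈ 65.406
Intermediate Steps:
A = -24
C(f) = 2*f
s = -1728 (s = (-21 + 93)*(-24) = 72*(-24) = -1728)
√(s + (C(-1) + 68)*91) = √(-1728 + (2*(-1) + 68)*91) = √(-1728 + (-2 + 68)*91) = √(-1728 + 66*91) = √(-1728 + 6006) = √4278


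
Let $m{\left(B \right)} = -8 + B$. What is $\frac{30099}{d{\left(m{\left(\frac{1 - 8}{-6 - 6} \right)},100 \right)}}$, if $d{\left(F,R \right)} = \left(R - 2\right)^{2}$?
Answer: $\frac{30099}{9604} \approx 3.134$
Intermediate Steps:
$d{\left(F,R \right)} = \left(-2 + R\right)^{2}$
$\frac{30099}{d{\left(m{\left(\frac{1 - 8}{-6 - 6} \right)},100 \right)}} = \frac{30099}{\left(-2 + 100\right)^{2}} = \frac{30099}{98^{2}} = \frac{30099}{9604}$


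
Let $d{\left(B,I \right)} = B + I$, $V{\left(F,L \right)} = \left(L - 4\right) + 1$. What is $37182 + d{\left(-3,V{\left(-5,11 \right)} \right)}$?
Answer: $37187$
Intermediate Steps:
$V{\left(F,L \right)} = -3 + L$ ($V{\left(F,L \right)} = \left(-4 + L\right) + 1 = -3 + L$)
$37182 + d{\left(-3,V{\left(-5,11 \right)} \right)} = 37182 + \left(-3 + \left(-3 + 11\right)\right) = 37182 + \left(-3 + 8\right) = 37182 + 5 = 37187$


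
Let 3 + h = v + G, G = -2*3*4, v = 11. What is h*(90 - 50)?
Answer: -640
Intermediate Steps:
G = -24 (G = -6*4 = -24)
h = -16 (h = -3 + (11 - 24) = -3 - 13 = -16)
h*(90 - 50) = -16*(90 - 50) = -16*40 = -640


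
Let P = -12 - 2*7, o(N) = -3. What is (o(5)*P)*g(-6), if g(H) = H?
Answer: -468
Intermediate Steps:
P = -26 (P = -12 - 1*14 = -12 - 14 = -26)
(o(5)*P)*g(-6) = -3*(-26)*(-6) = 78*(-6) = -468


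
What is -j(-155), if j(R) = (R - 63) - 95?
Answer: 313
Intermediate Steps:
j(R) = -158 + R (j(R) = (-63 + R) - 95 = -158 + R)
-j(-155) = -(-158 - 155) = -1*(-313) = 313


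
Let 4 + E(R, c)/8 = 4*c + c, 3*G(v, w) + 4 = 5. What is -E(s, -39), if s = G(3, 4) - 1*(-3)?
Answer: 1592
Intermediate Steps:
G(v, w) = ⅓ (G(v, w) = -4/3 + (⅓)*5 = -4/3 + 5/3 = ⅓)
s = 10/3 (s = ⅓ - 1*(-3) = ⅓ + 3 = 10/3 ≈ 3.3333)
E(R, c) = -32 + 40*c (E(R, c) = -32 + 8*(4*c + c) = -32 + 8*(5*c) = -32 + 40*c)
-E(s, -39) = -(-32 + 40*(-39)) = -(-32 - 1560) = -1*(-1592) = 1592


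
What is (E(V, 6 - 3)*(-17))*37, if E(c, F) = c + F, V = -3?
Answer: 0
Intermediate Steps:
E(c, F) = F + c
(E(V, 6 - 3)*(-17))*37 = (((6 - 3) - 3)*(-17))*37 = ((3 - 3)*(-17))*37 = (0*(-17))*37 = 0*37 = 0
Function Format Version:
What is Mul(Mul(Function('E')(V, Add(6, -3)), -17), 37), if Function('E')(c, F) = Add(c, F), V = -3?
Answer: 0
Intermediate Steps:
Function('E')(c, F) = Add(F, c)
Mul(Mul(Function('E')(V, Add(6, -3)), -17), 37) = Mul(Mul(Add(Add(6, -3), -3), -17), 37) = Mul(Mul(Add(3, -3), -17), 37) = Mul(Mul(0, -17), 37) = Mul(0, 37) = 0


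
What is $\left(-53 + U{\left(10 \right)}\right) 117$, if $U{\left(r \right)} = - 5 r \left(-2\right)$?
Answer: $5499$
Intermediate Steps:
$U{\left(r \right)} = 10 r$
$\left(-53 + U{\left(10 \right)}\right) 117 = \left(-53 + 10 \cdot 10\right) 117 = \left(-53 + 100\right) 117 = 47 \cdot 117 = 5499$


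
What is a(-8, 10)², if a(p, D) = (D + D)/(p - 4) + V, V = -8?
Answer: 841/9 ≈ 93.444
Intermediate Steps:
a(p, D) = -8 + 2*D/(-4 + p) (a(p, D) = (D + D)/(p - 4) - 8 = (2*D)/(-4 + p) - 8 = 2*D/(-4 + p) - 8 = -8 + 2*D/(-4 + p))
a(-8, 10)² = (2*(16 + 10 - 4*(-8))/(-4 - 8))² = (2*(16 + 10 + 32)/(-12))² = (2*(-1/12)*58)² = (-29/3)² = 841/9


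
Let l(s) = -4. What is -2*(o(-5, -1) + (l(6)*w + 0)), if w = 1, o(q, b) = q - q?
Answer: 8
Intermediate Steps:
o(q, b) = 0
-2*(o(-5, -1) + (l(6)*w + 0)) = -2*(0 + (-4*1 + 0)) = -2*(0 + (-4 + 0)) = -2*(0 - 4) = -2*(-4) = 8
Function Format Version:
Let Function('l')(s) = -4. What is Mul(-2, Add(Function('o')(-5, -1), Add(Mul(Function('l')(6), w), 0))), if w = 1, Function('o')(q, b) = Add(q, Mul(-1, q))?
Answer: 8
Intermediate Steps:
Function('o')(q, b) = 0
Mul(-2, Add(Function('o')(-5, -1), Add(Mul(Function('l')(6), w), 0))) = Mul(-2, Add(0, Add(Mul(-4, 1), 0))) = Mul(-2, Add(0, Add(-4, 0))) = Mul(-2, Add(0, -4)) = Mul(-2, -4) = 8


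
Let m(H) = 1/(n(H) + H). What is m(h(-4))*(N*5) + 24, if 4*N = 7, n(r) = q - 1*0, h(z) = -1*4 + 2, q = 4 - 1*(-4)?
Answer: 611/24 ≈ 25.458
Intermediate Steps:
q = 8 (q = 4 + 4 = 8)
h(z) = -2 (h(z) = -4 + 2 = -2)
n(r) = 8 (n(r) = 8 - 1*0 = 8 + 0 = 8)
N = 7/4 (N = (¼)*7 = 7/4 ≈ 1.7500)
m(H) = 1/(8 + H)
m(h(-4))*(N*5) + 24 = ((7/4)*5)/(8 - 2) + 24 = (35/4)/6 + 24 = (⅙)*(35/4) + 24 = 35/24 + 24 = 611/24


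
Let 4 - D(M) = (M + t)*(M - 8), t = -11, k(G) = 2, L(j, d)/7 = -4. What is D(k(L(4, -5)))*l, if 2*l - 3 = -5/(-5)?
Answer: -100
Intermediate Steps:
L(j, d) = -28 (L(j, d) = 7*(-4) = -28)
D(M) = 4 - (-11 + M)*(-8 + M) (D(M) = 4 - (M - 11)*(M - 8) = 4 - (-11 + M)*(-8 + M))
l = 2 (l = 3/2 + (-5/(-5))/2 = 3/2 + (-5*(-⅕))/2 = 3/2 + (½)*1 = 3/2 + ½ = 2)
D(k(L(4, -5)))*l = (-84 - 1*2² + 19*2)*2 = (-84 - 1*4 + 38)*2 = (-84 - 4 + 38)*2 = -50*2 = -100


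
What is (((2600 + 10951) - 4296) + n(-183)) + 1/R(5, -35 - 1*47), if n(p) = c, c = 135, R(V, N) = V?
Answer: 46951/5 ≈ 9390.2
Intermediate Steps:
n(p) = 135
(((2600 + 10951) - 4296) + n(-183)) + 1/R(5, -35 - 1*47) = (((2600 + 10951) - 4296) + 135) + 1/5 = ((13551 - 4296) + 135) + ⅕ = (9255 + 135) + ⅕ = 9390 + ⅕ = 46951/5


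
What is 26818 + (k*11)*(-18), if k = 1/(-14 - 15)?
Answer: 777920/29 ≈ 26825.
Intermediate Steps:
k = -1/29 (k = 1/(-29) = -1/29 ≈ -0.034483)
26818 + (k*11)*(-18) = 26818 - 1/29*11*(-18) = 26818 - 11/29*(-18) = 26818 + 198/29 = 777920/29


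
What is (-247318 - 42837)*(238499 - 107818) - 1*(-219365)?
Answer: -37917526190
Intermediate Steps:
(-247318 - 42837)*(238499 - 107818) - 1*(-219365) = -290155*130681 + 219365 = -37917745555 + 219365 = -37917526190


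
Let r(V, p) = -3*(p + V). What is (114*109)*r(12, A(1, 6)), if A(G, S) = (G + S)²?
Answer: -2273958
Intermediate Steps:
r(V, p) = -3*V - 3*p (r(V, p) = -3*(V + p) = -3*V - 3*p)
(114*109)*r(12, A(1, 6)) = (114*109)*(-3*12 - 3*(1 + 6)²) = 12426*(-36 - 3*7²) = 12426*(-36 - 3*49) = 12426*(-36 - 147) = 12426*(-183) = -2273958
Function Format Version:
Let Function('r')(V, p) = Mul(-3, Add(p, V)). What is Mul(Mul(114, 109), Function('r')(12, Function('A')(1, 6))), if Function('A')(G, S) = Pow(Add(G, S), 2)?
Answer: -2273958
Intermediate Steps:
Function('r')(V, p) = Add(Mul(-3, V), Mul(-3, p)) (Function('r')(V, p) = Mul(-3, Add(V, p)) = Add(Mul(-3, V), Mul(-3, p)))
Mul(Mul(114, 109), Function('r')(12, Function('A')(1, 6))) = Mul(Mul(114, 109), Add(Mul(-3, 12), Mul(-3, Pow(Add(1, 6), 2)))) = Mul(12426, Add(-36, Mul(-3, Pow(7, 2)))) = Mul(12426, Add(-36, Mul(-3, 49))) = Mul(12426, Add(-36, -147)) = Mul(12426, -183) = -2273958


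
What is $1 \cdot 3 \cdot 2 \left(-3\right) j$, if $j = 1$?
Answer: $-18$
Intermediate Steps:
$1 \cdot 3 \cdot 2 \left(-3\right) j = 1 \cdot 3 \cdot 2 \left(-3\right) 1 = 3 \left(\left(-6\right) 1\right) = 3 \left(-6\right) = -18$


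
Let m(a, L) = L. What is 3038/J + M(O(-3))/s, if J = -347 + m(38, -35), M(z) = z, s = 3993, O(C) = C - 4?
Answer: -6066704/762663 ≈ -7.9546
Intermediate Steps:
O(C) = -4 + C
J = -382 (J = -347 - 35 = -382)
3038/J + M(O(-3))/s = 3038/(-382) + (-4 - 3)/3993 = 3038*(-1/382) - 7*1/3993 = -1519/191 - 7/3993 = -6066704/762663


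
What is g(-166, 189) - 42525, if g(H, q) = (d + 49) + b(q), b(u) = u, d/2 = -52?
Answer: -42391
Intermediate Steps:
d = -104 (d = 2*(-52) = -104)
g(H, q) = -55 + q (g(H, q) = (-104 + 49) + q = -55 + q)
g(-166, 189) - 42525 = (-55 + 189) - 42525 = 134 - 42525 = -42391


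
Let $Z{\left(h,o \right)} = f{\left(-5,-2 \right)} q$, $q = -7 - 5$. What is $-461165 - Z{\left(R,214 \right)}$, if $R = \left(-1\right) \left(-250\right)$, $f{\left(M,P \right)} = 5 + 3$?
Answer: $-461069$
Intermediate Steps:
$f{\left(M,P \right)} = 8$
$q = -12$ ($q = -7 - 5 = -12$)
$R = 250$
$Z{\left(h,o \right)} = -96$ ($Z{\left(h,o \right)} = 8 \left(-12\right) = -96$)
$-461165 - Z{\left(R,214 \right)} = -461165 - -96 = -461165 + 96 = -461069$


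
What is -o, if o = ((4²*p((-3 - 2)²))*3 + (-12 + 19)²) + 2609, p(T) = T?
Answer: -3858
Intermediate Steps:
o = 3858 (o = ((4²*(-3 - 2)²)*3 + (-12 + 19)²) + 2609 = ((16*(-5)²)*3 + 7²) + 2609 = ((16*25)*3 + 49) + 2609 = (400*3 + 49) + 2609 = (1200 + 49) + 2609 = 1249 + 2609 = 3858)
-o = -1*3858 = -3858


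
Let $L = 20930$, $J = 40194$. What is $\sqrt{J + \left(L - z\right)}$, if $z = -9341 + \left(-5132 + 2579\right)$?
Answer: $\sqrt{73018} \approx 270.22$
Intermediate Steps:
$z = -11894$ ($z = -9341 - 2553 = -11894$)
$\sqrt{J + \left(L - z\right)} = \sqrt{40194 + \left(20930 - -11894\right)} = \sqrt{40194 + \left(20930 + 11894\right)} = \sqrt{40194 + 32824} = \sqrt{73018}$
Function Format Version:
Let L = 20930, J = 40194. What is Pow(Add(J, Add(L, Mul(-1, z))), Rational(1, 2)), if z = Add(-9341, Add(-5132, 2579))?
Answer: Pow(73018, Rational(1, 2)) ≈ 270.22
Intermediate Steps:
z = -11894 (z = Add(-9341, -2553) = -11894)
Pow(Add(J, Add(L, Mul(-1, z))), Rational(1, 2)) = Pow(Add(40194, Add(20930, Mul(-1, -11894))), Rational(1, 2)) = Pow(Add(40194, Add(20930, 11894)), Rational(1, 2)) = Pow(Add(40194, 32824), Rational(1, 2)) = Pow(73018, Rational(1, 2))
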